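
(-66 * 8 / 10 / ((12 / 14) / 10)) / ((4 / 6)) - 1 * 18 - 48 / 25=-23598 / 25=-943.92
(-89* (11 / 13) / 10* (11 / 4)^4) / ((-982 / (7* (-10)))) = -100334773 / 3268096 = -30.70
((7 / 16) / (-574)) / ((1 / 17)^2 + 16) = -289 / 6068000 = -0.00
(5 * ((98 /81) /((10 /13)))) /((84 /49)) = 4459 /972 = 4.59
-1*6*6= -36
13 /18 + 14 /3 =97 /18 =5.39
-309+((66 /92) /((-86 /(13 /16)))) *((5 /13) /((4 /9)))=-78235341 /253184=-309.01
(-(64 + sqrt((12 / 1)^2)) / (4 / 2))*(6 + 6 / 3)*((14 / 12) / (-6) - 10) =27892 / 9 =3099.11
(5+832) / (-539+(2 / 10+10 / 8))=-16740 / 10751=-1.56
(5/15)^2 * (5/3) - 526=-14197/27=-525.81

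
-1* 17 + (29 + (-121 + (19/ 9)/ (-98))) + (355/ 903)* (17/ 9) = -12319763/ 113778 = -108.28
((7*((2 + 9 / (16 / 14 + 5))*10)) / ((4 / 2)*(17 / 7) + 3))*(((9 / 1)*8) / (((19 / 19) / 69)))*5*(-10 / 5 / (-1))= 725427360 / 473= 1533673.07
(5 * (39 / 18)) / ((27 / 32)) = 1040 / 81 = 12.84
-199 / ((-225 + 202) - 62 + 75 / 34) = 2.40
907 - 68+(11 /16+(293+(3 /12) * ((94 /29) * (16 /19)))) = 9991789 /8816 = 1133.37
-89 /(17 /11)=-979 /17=-57.59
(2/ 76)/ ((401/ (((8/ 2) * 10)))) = 20/ 7619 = 0.00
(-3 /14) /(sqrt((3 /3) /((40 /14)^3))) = -60* sqrt(35) /343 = -1.03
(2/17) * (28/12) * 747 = 3486/17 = 205.06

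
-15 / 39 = -0.38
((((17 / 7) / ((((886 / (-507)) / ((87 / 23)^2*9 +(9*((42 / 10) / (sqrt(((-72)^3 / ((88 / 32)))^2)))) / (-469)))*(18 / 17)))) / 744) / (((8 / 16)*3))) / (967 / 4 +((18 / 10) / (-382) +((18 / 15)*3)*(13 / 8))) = -1681664710922028053 / 2749280836722539839488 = -0.00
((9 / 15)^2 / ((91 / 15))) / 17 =27 / 7735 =0.00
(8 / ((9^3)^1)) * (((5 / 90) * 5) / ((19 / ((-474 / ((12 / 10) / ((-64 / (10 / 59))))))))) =2983040 / 124659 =23.93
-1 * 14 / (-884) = 7 / 442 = 0.02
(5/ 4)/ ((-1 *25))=-1/ 20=-0.05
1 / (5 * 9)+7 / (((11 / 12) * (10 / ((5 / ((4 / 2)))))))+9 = 5411 / 495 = 10.93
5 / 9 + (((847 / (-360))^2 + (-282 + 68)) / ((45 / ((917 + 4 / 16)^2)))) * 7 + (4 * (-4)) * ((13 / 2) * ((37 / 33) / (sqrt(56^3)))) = -282870672760073 / 10368000 - 481 * sqrt(14) / 6468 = -27283051.28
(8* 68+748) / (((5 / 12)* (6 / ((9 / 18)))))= 1292 / 5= 258.40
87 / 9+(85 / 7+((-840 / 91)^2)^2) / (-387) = -706020778 / 77371749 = -9.13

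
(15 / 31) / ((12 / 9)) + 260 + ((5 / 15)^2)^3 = 23535889 / 90396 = 260.36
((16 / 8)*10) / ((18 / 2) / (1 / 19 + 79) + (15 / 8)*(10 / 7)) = 420560 / 58719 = 7.16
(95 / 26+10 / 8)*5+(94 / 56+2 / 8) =9627 / 364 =26.45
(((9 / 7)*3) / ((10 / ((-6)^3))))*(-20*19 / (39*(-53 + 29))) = -3078 / 91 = -33.82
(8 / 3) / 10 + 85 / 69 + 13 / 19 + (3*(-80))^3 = -90616305692 / 6555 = -13823997.82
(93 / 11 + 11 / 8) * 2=19.66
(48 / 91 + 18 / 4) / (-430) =-183 / 15652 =-0.01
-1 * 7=-7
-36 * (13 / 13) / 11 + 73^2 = 58583 / 11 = 5325.73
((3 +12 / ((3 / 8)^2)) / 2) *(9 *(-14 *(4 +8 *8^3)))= -22816500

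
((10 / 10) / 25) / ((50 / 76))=38 / 625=0.06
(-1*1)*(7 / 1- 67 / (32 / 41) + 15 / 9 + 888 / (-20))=58357 / 480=121.58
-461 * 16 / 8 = -922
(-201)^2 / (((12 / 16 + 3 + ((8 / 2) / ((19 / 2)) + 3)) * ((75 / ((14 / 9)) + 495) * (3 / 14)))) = 66868144 / 1381575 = 48.40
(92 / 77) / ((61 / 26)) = 2392 / 4697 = 0.51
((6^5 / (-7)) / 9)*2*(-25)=43200 / 7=6171.43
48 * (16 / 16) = 48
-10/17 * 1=-10/17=-0.59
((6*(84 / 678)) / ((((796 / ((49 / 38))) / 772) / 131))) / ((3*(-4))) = -8672069 / 854506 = -10.15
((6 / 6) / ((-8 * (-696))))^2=1 / 31002624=0.00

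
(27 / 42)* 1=9 / 14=0.64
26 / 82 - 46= -1873 / 41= -45.68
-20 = -20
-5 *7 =-35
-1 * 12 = -12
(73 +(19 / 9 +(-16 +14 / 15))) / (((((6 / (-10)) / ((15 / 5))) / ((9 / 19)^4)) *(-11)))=1969758 / 1433531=1.37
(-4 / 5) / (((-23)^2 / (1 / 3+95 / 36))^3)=-1225043 / 8633453046480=-0.00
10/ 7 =1.43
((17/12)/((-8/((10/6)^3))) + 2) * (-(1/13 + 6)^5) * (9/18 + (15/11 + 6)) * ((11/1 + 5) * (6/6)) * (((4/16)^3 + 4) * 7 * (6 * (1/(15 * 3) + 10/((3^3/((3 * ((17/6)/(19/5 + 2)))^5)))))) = -524248896.10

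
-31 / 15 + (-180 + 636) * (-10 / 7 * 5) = -342217 / 105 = -3259.21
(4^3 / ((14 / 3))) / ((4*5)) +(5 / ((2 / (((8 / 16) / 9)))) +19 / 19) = 2299 / 1260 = 1.82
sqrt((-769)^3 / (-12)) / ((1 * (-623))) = -769 * sqrt(2307) / 3738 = -9.88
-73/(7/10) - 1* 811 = -6407/7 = -915.29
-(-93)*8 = 744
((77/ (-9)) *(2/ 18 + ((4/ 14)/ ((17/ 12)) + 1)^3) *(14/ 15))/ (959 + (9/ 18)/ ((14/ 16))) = -616066484/ 40095754515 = -0.02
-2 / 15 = -0.13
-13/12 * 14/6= -91/36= -2.53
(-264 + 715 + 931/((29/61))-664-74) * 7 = 339276/29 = 11699.17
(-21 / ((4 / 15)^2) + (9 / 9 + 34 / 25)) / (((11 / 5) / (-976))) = 7148041 / 55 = 129964.38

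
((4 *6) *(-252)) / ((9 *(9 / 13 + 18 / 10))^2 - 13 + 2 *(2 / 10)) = -12.33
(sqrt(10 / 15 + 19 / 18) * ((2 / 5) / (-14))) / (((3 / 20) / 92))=-184 * sqrt(62) / 63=-23.00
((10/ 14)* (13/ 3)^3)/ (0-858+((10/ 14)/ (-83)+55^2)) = 911755/ 33993594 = 0.03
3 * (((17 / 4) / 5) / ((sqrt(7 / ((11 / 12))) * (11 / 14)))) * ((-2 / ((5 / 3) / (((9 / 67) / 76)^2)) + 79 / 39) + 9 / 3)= 19634904001 * sqrt(231) / 50560504800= 5.90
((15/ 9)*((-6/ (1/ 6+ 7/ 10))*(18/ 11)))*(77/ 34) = -9450/ 221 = -42.76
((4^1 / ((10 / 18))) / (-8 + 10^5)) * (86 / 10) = 387 / 624950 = 0.00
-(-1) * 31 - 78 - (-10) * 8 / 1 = 33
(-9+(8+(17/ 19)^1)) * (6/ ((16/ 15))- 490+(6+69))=3275/ 76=43.09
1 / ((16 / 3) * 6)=1 / 32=0.03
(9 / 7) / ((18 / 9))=9 / 14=0.64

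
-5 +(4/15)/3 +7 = 2.09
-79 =-79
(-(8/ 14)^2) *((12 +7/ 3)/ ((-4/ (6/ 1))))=7.02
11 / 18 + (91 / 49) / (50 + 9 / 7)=4183 / 6462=0.65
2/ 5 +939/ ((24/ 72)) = 14087/ 5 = 2817.40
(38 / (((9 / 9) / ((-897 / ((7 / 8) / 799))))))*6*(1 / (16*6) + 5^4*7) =-817043365336.71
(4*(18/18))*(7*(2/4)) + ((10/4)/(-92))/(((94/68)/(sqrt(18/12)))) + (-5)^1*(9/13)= 137/13 - 85*sqrt(6)/8648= 10.51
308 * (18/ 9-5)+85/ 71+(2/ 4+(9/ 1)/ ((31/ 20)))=-4034417/ 4402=-916.50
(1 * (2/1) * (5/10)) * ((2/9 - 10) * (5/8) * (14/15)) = -154/27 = -5.70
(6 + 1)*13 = 91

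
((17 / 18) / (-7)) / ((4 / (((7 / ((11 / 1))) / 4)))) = -17 / 3168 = -0.01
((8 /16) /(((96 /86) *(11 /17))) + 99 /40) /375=16723 /1980000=0.01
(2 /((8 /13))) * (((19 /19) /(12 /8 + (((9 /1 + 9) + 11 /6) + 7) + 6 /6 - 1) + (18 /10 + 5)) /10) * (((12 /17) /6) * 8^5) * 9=556867584 /7225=77075.10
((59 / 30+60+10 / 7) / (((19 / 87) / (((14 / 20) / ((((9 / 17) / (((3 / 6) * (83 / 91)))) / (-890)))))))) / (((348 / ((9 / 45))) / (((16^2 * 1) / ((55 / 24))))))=-213994653056 / 21396375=-10001.44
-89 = -89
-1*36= -36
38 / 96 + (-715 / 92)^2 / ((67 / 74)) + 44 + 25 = 231552583 / 1701264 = 136.11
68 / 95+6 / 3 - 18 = -1452 / 95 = -15.28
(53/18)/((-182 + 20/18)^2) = 477/5300768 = 0.00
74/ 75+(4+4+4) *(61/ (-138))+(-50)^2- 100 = 4132552/ 1725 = 2395.68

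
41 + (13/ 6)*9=121/ 2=60.50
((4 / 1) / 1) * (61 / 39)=244 / 39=6.26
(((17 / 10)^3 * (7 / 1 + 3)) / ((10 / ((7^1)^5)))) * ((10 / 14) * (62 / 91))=52239929 / 1300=40184.56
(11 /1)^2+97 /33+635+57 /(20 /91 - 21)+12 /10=236319038 /312015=757.40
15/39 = 5/13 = 0.38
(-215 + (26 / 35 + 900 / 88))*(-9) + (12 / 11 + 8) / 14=202061 / 110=1836.92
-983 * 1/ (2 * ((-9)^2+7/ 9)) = -8847/ 1472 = -6.01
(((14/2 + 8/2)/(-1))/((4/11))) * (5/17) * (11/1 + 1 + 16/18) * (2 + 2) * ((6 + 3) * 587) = -41195660/17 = -2423274.12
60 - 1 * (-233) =293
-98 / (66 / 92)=-4508 / 33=-136.61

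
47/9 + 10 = 137/9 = 15.22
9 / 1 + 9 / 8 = 81 / 8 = 10.12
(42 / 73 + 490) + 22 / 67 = 2401010 / 4891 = 490.90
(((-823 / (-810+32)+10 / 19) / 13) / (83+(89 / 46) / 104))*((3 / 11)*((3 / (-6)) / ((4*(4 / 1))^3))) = -538591 / 11021512178688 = -0.00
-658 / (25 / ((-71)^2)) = -3316978 / 25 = -132679.12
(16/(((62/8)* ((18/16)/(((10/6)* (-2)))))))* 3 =-18.35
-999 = -999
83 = 83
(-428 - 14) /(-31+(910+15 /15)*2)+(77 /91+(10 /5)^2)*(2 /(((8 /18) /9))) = 9127981 /46566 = 196.02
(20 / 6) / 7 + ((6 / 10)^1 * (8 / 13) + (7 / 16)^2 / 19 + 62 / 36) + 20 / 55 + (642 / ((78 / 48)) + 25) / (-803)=38677529549 / 15994218240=2.42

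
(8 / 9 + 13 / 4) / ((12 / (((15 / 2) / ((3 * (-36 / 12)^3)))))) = -0.03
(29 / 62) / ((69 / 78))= 377 / 713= 0.53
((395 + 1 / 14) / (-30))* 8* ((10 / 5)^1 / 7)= -22124 / 735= -30.10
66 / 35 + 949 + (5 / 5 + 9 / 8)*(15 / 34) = 533021 / 560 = 951.82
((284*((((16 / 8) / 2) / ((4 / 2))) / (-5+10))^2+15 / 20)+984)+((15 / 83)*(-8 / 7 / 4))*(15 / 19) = 1090155601 / 1103900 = 987.55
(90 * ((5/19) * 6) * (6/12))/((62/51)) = 34425/589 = 58.45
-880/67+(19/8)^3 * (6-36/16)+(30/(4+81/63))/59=11142588425/299542528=37.20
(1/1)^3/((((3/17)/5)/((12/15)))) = 68/3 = 22.67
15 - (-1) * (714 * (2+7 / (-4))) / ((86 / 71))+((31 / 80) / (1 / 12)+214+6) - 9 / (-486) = 2246737 / 5805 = 387.03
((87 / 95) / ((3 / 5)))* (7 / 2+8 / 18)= 2059 / 342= 6.02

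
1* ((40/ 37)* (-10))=-400/ 37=-10.81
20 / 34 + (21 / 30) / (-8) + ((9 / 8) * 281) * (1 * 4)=1720401 / 1360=1265.00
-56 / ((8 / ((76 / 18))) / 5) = -1330 / 9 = -147.78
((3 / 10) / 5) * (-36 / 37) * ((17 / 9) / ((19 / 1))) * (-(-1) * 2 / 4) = -51 / 17575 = -0.00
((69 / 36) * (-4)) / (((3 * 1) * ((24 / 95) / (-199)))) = 434815 / 216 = 2013.03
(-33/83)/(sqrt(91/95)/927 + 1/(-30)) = 611820* sqrt(8645)/150422477 + 1795997610/150422477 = 12.32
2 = 2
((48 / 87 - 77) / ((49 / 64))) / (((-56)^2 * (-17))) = 2217 / 1183693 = 0.00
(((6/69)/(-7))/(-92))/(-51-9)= -1/444360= -0.00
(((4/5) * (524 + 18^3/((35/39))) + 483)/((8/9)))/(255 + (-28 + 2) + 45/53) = 509281929/17054800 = 29.86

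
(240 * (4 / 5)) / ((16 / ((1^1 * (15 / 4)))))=45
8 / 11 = 0.73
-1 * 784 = -784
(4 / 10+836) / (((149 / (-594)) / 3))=-7452324 / 745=-10003.12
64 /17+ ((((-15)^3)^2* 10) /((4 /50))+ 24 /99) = 798767580373 /561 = 1423828129.01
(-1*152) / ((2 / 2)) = -152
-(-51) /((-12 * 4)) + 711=11359 /16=709.94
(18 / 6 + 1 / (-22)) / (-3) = -0.98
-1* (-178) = 178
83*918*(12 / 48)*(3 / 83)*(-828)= -570078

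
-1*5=-5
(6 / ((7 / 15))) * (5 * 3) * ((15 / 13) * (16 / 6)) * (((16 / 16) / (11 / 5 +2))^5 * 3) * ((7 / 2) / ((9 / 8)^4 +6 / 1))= 12800000000 / 20409462801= 0.63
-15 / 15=-1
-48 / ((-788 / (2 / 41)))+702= 5670078 / 8077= 702.00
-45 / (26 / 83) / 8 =-3735 / 208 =-17.96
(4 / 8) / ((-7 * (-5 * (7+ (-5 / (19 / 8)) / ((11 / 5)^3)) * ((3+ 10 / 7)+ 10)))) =25289 / 173743230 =0.00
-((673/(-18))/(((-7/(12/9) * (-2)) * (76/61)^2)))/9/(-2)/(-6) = 2504233/117899712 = 0.02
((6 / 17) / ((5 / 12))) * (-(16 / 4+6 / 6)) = -72 / 17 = -4.24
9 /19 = 0.47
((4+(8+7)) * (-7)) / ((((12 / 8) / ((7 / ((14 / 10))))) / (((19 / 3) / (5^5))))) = -5054 / 5625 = -0.90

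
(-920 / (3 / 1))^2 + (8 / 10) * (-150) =845320 / 9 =93924.44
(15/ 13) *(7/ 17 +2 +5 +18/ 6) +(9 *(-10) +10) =-15025/ 221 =-67.99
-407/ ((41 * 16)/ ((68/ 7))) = -6919/ 1148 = -6.03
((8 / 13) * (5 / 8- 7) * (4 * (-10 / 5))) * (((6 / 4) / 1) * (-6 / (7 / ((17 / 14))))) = -49.00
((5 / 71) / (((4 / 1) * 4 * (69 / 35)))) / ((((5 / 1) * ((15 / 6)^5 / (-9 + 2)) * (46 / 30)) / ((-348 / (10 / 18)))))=306936 / 23474375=0.01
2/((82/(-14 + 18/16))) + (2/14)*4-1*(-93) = 214119/2296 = 93.26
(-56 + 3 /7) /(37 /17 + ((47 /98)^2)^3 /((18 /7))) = -2151946162525824 /84464821754225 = -25.48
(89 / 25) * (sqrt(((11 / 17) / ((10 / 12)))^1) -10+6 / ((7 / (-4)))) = -8366 / 175+89 * sqrt(5610) / 2125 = -44.67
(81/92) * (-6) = -243/46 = -5.28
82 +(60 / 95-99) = -311 / 19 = -16.37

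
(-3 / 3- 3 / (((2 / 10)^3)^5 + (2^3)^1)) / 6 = -167846679688 / 732421875003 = -0.23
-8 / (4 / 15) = -30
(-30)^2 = 900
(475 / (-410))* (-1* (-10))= -475 / 41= -11.59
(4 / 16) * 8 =2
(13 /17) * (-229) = -2977 /17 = -175.12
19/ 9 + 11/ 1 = 118/ 9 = 13.11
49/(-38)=-49/38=-1.29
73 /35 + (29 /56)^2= 2.35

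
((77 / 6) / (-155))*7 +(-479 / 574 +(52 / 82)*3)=65176 / 133455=0.49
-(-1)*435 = 435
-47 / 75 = -0.63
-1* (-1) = 1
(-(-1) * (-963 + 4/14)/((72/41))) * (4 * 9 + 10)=-6354877/252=-25217.77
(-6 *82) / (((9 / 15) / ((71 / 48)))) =-14555 / 12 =-1212.92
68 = 68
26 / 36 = 13 / 18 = 0.72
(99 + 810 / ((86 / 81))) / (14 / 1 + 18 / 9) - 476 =-145213 / 344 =-422.13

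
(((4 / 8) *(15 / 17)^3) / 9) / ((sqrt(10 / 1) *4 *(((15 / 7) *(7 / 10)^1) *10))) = 5 *sqrt(10) / 78608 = 0.00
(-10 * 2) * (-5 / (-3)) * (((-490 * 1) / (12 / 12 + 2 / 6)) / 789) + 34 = 39076 / 789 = 49.53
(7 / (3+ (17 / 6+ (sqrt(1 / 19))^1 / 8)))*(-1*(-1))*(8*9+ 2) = 88.37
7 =7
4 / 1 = 4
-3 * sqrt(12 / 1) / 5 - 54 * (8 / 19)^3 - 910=-6269338 / 6859 - 6 * sqrt(3) / 5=-916.11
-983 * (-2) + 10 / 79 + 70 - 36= 158010 / 79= 2000.13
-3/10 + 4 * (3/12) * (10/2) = 47/10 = 4.70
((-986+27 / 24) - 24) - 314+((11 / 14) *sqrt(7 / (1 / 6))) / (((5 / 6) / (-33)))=-10583 / 8 - 1089 *sqrt(42) / 35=-1524.52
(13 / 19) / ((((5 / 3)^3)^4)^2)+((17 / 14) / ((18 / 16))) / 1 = 77009432359595065439 / 71346759796142578125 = 1.08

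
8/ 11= 0.73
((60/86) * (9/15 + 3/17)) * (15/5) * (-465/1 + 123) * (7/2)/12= -118503/731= -162.11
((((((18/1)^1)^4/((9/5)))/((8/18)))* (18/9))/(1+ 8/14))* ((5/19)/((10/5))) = 4592700/209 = 21974.64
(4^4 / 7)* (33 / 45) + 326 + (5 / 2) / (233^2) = 4022381113 / 11400690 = 352.82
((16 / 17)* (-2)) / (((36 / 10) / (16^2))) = -20480 / 153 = -133.86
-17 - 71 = -88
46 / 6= 23 / 3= 7.67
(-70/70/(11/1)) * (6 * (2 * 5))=-5.45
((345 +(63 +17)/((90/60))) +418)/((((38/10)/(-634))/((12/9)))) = -31053320/171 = -181598.36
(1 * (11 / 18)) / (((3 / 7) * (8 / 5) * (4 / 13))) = 5005 / 1728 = 2.90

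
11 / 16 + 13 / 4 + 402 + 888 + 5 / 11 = 227813 / 176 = 1294.39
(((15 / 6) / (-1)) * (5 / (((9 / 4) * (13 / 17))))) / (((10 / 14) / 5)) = -5950 / 117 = -50.85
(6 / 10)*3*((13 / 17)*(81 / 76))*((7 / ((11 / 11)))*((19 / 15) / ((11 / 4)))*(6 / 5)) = 132678 / 23375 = 5.68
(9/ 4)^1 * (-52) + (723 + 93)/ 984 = -4763/ 41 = -116.17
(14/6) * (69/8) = 161/8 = 20.12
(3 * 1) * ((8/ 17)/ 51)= 8/ 289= 0.03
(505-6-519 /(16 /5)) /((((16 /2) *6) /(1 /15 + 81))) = 102391 /180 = 568.84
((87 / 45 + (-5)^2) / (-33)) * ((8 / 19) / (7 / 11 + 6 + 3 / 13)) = -0.05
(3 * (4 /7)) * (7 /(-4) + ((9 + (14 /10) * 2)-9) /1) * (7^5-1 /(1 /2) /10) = 30252.24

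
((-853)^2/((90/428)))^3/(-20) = -943790313574058074217494/455625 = -2071419069572692618.31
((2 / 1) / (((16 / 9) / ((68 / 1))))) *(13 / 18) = 221 / 4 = 55.25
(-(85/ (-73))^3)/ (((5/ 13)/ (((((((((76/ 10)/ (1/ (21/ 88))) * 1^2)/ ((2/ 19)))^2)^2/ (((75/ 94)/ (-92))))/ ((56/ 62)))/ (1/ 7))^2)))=86942946766698240197789241773790265288081701/ 3415623631256657920000000000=25454486838384666.44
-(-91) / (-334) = -91 / 334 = -0.27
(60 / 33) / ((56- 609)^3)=-20 / 1860236147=-0.00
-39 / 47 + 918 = 43107 / 47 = 917.17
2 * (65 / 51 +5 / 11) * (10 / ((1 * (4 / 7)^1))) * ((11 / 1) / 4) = 16975 / 102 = 166.42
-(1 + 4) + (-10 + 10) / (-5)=-5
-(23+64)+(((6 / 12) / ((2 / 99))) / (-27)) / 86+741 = 674917 / 1032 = 653.99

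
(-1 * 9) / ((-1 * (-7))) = -9 / 7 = -1.29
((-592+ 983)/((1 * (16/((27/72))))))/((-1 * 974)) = -1173/124672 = -0.01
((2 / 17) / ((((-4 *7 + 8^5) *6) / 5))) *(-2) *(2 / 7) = -1 / 584409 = -0.00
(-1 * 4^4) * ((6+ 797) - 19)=-200704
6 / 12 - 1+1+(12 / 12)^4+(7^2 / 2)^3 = 117661 / 8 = 14707.62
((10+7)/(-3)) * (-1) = 17/3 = 5.67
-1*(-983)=983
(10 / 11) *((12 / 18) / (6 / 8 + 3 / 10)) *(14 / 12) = 200 / 297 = 0.67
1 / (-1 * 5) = -1 / 5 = -0.20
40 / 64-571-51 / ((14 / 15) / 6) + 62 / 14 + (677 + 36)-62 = -13597 / 56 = -242.80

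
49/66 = 0.74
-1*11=-11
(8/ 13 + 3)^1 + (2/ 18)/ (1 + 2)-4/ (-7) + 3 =17749/ 2457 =7.22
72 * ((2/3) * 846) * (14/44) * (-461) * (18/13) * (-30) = 35381344320/143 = 247421988.25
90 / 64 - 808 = -25811 / 32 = -806.59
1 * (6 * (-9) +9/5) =-261/5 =-52.20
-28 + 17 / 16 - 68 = -1519 / 16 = -94.94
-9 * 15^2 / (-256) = 2025 / 256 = 7.91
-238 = -238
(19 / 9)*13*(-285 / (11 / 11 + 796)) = -23465 / 2391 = -9.81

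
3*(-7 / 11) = -21 / 11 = -1.91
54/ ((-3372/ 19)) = -171/ 562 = -0.30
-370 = -370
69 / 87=23 / 29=0.79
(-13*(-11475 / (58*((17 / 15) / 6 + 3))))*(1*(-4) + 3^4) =73841625 / 1189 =62103.97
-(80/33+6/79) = -6518/2607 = -2.50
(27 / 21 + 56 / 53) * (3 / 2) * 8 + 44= 26752 / 371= 72.11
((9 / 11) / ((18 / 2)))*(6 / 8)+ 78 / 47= 3573 / 2068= 1.73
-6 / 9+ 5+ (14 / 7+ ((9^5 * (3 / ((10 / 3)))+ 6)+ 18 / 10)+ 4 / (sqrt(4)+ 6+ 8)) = 3189509 / 60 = 53158.48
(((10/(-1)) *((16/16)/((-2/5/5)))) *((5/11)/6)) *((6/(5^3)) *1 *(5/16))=25/176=0.14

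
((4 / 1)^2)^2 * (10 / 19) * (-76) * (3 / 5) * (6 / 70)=-18432 / 35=-526.63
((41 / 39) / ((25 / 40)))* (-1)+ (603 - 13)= 114722 / 195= 588.32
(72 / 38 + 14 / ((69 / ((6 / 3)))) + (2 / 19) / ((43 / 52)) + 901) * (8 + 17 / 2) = 560218307 / 37582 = 14906.56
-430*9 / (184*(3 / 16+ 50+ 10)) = -0.35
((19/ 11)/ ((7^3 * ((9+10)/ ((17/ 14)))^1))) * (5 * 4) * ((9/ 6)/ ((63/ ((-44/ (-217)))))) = 340/ 10941357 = 0.00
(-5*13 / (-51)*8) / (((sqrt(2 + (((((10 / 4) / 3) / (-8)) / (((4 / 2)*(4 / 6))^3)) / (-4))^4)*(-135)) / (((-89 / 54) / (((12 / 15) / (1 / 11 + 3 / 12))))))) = 121320243200*sqrt(562949957521937) / 76743027059263017651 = 0.04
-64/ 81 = -0.79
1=1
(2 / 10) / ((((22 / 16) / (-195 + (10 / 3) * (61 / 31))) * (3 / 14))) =-392560 / 3069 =-127.91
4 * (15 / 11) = 60 / 11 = 5.45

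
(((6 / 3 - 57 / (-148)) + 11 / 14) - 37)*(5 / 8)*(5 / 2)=-876175 / 16576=-52.86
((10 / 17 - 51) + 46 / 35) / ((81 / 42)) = -58426 / 2295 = -25.46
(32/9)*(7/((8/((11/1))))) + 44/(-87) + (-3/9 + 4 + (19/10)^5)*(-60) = -2181885517/1305000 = -1671.94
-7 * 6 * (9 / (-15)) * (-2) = -252 / 5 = -50.40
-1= -1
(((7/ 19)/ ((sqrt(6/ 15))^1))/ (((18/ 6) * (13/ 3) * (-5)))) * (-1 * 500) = 350 * sqrt(10)/ 247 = 4.48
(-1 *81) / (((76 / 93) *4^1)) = -7533 / 304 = -24.78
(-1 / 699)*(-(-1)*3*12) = -12 / 233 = -0.05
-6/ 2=-3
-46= -46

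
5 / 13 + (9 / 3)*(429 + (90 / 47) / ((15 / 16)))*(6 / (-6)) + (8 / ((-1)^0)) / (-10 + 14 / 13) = -22922000 / 17719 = -1293.64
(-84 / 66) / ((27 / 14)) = -196 / 297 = -0.66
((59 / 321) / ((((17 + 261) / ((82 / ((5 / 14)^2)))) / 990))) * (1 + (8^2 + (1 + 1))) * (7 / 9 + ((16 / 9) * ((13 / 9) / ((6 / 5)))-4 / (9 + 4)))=1152418121624 / 15661269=73583.96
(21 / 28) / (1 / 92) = 69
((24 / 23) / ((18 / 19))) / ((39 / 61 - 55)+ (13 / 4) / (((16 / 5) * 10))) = -593408 / 29232195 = -0.02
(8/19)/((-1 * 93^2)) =-8/164331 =-0.00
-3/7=-0.43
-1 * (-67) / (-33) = -67 / 33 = -2.03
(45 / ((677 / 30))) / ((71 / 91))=122850 / 48067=2.56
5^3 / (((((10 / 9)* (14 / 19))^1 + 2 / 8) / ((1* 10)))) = 855000 / 731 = 1169.63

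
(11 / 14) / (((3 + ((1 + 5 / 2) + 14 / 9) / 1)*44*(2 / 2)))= 9 / 4060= 0.00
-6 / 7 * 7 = -6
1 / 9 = 0.11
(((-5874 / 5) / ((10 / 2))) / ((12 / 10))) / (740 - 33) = -979 / 3535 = -0.28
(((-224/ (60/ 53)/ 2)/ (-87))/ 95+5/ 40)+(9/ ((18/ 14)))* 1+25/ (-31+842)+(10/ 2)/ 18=5988846017/ 804349800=7.45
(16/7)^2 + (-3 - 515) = -25126/49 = -512.78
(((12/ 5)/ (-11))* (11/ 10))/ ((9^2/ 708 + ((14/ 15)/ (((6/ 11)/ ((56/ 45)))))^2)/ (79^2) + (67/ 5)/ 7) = -0.13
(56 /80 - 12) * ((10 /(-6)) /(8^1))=2.35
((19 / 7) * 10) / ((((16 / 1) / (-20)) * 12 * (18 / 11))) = -5225 / 3024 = -1.73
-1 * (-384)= 384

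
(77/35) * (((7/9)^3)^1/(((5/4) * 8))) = 3773/36450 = 0.10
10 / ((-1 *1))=-10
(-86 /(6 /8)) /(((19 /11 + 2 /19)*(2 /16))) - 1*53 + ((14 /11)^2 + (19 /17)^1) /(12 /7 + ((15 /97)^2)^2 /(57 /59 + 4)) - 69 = -620.98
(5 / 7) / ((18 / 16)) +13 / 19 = 1579 / 1197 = 1.32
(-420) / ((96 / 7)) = -245 / 8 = -30.62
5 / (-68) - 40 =-2725 / 68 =-40.07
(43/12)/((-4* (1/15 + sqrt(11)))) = 215/39584 - 3225* sqrt(11)/39584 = -0.26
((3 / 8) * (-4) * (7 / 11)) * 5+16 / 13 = -1013 / 286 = -3.54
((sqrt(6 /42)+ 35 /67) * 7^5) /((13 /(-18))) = -10588410 /871 - 43218 * sqrt(7) /13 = -20952.31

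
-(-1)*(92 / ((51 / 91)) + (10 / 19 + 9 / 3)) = 162485 / 969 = 167.68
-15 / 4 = -3.75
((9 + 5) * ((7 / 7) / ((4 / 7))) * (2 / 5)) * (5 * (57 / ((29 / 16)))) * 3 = 134064 / 29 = 4622.90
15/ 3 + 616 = 621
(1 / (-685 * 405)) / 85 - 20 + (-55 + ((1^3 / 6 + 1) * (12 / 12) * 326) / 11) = -10485740261 / 259392375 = -40.42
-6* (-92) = 552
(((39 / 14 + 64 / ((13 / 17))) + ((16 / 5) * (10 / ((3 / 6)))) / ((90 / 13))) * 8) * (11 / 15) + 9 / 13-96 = 466.26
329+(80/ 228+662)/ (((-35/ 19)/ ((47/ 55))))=125537/ 5775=21.74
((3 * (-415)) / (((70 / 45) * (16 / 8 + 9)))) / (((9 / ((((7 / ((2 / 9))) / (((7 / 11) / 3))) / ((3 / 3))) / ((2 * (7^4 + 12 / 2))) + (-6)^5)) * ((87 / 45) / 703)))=11842092628425 / 518056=22858711.47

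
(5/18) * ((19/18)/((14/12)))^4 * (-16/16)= -0.19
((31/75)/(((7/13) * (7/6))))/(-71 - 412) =-806/591675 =-0.00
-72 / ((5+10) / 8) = -192 / 5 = -38.40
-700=-700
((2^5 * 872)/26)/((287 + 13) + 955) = 13952/16315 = 0.86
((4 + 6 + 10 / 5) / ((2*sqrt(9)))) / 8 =1 / 4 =0.25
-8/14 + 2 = 1.43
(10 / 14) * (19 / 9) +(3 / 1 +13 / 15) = 1693 / 315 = 5.37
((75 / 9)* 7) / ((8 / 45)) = 2625 / 8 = 328.12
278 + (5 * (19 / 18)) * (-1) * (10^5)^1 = -4747498 / 9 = -527499.78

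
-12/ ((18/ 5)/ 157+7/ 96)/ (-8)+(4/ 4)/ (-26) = 2931817/ 187798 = 15.61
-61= -61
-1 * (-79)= 79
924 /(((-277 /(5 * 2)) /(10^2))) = -924000 /277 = -3335.74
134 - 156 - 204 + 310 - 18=66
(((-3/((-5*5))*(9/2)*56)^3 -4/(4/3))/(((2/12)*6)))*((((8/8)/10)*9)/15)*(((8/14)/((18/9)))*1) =1296103023/2734375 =474.00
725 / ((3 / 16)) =11600 / 3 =3866.67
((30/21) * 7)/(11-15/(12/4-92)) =445/497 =0.90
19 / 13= 1.46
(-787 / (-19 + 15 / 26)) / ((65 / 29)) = 45646 / 2395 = 19.06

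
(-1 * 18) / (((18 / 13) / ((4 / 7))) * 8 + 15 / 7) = -0.84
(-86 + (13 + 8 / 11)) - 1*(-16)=-619 / 11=-56.27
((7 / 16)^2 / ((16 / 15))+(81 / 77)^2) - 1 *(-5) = 152657591 / 24285184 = 6.29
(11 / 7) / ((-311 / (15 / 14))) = -165 / 30478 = -0.01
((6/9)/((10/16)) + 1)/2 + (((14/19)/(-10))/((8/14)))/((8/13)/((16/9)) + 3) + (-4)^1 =-24838/8265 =-3.01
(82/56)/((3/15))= 205/28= 7.32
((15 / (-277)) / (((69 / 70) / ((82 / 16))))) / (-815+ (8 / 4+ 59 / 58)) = 41615 / 120016898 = 0.00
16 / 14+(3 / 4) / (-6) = 57 / 56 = 1.02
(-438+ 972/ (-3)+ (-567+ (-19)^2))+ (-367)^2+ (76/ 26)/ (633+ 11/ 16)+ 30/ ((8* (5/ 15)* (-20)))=282004645017/ 2108912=133720.44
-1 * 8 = -8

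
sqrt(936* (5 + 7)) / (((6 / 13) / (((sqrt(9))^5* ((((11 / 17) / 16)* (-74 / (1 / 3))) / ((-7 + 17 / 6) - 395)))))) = 11571417* sqrt(78) / 81430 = 1255.02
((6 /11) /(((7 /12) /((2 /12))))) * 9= 108 /77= 1.40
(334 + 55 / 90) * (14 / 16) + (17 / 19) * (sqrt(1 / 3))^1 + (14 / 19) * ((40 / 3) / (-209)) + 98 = 17 * sqrt(3) / 57 + 223433203 / 571824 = 391.25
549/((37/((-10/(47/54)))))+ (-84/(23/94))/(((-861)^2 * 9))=-2166324887084/12707406873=-170.48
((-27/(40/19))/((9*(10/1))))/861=-19/114800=-0.00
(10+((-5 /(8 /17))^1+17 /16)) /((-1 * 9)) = -7 /144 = -0.05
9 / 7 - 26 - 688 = -4989 / 7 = -712.71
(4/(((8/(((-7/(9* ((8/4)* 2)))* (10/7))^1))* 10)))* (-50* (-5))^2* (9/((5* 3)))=-3125/6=-520.83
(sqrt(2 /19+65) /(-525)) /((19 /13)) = -13 * sqrt(23503) /189525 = -0.01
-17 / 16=-1.06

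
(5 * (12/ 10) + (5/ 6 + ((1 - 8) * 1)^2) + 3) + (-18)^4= 630209/ 6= 105034.83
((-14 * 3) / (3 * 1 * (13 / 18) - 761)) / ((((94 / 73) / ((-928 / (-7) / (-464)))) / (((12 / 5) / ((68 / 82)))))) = -646488 / 18189235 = -0.04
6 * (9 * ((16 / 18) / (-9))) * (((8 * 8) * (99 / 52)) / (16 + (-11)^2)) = -8448 / 1781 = -4.74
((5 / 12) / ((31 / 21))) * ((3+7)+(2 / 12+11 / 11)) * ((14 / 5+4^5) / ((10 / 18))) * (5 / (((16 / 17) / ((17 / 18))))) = 29228.31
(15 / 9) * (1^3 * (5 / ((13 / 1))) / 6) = 25 / 234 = 0.11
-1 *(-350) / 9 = 350 / 9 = 38.89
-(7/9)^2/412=-49/33372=-0.00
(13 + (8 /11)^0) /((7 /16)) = 32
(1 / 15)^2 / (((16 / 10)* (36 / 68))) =17 / 3240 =0.01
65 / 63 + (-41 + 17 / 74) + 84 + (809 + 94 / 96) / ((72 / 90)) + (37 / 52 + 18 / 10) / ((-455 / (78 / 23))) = 1178398066921 / 1115150400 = 1056.72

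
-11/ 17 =-0.65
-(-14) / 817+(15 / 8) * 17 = 208447 / 6536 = 31.89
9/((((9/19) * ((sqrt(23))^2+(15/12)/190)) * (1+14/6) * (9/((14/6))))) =10108/157365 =0.06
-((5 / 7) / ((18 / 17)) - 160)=20075 / 126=159.33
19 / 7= 2.71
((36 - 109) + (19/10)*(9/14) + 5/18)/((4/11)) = -991001/5040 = -196.63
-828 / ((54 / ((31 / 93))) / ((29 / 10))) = -667 / 45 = -14.82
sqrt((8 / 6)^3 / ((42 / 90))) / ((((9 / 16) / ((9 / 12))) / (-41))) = -1312*sqrt(35) / 63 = -123.20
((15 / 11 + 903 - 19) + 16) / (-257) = -9915 / 2827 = -3.51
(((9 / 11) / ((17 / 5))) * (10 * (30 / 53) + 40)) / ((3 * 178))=1650 / 80189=0.02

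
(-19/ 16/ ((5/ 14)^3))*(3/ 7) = -2793/ 250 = -11.17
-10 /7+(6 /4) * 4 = 32 /7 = 4.57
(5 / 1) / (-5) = -1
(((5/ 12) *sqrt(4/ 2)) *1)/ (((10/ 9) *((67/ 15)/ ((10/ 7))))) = 225 *sqrt(2)/ 1876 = 0.17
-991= -991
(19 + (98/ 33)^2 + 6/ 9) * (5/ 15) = 31021/ 3267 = 9.50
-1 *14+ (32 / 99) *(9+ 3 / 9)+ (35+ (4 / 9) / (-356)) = 634804 / 26433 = 24.02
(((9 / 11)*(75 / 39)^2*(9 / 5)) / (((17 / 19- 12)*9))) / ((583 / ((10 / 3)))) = -71250 / 228681167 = -0.00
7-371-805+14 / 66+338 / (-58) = -1124107 / 957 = -1174.62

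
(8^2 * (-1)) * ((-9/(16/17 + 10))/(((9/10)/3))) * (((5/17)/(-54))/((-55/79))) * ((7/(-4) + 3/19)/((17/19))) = -34760/14229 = -2.44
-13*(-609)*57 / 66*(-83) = -567504.95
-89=-89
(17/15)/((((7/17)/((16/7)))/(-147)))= -4624/5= -924.80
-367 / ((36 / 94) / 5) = -4791.39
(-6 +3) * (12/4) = -9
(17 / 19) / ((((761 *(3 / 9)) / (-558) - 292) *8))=-14229 / 37207244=-0.00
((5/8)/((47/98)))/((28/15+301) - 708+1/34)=-62475/19420682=-0.00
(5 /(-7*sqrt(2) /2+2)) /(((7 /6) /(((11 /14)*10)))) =-1650*sqrt(2) /287-6600 /2009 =-11.42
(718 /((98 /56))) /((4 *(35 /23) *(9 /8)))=132112 /2205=59.91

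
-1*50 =-50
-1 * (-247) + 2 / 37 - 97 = 5552 / 37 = 150.05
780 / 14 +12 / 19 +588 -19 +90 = 95141 / 133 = 715.35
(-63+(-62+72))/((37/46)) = -2438/37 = -65.89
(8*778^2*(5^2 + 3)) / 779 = 135583616 / 779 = 174048.29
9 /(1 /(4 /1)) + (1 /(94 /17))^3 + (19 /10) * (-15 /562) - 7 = 6757973747 /233394104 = 28.96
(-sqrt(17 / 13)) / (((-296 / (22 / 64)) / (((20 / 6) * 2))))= 55 * sqrt(221) / 92352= 0.01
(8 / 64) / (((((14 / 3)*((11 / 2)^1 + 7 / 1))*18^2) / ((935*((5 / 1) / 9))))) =187 / 54432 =0.00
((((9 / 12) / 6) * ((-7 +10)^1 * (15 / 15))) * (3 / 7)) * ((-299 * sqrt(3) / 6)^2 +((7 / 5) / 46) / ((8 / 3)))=123373569 / 103040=1197.34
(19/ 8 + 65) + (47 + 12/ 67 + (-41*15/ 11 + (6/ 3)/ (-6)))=1031417/ 17688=58.31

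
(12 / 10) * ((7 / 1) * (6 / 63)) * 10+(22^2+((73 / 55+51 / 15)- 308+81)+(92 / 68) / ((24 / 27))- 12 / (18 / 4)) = 1205399 / 4488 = 268.58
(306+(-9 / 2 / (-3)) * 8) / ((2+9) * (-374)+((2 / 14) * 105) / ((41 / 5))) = -13038 / 168599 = -0.08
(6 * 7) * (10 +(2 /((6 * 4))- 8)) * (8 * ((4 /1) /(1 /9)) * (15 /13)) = 378000 /13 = 29076.92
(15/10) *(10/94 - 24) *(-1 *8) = 13476/47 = 286.72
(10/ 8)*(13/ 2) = 65/ 8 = 8.12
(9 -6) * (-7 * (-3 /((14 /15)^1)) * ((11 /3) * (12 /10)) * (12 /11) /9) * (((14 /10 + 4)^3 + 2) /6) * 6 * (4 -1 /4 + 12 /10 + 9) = 50051763 /625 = 80082.82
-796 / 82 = -398 / 41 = -9.71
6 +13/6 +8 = 97/6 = 16.17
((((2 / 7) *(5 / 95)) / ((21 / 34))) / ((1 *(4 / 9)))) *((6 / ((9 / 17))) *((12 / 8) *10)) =8670 / 931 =9.31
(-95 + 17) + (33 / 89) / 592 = -4109631 / 52688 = -78.00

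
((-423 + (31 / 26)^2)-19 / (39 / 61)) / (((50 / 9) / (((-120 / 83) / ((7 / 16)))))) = 18827568 / 70135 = 268.45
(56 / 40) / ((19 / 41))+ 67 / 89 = 31908 / 8455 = 3.77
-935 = -935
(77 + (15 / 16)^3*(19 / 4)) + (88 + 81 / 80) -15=12691569 / 81920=154.93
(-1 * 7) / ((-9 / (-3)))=-7 / 3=-2.33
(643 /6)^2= 413449 /36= 11484.69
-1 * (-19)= 19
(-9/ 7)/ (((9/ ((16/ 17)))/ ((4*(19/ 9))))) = -1216/ 1071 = -1.14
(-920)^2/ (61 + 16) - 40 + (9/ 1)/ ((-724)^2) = 442048105013/ 40361552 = 10952.21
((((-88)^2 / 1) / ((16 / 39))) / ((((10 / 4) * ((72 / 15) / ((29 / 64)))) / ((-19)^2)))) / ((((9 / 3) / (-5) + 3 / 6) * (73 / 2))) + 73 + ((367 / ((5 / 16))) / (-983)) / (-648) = -32746319844103 / 464998320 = -70422.45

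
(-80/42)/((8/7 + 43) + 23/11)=-11/267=-0.04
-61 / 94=-0.65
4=4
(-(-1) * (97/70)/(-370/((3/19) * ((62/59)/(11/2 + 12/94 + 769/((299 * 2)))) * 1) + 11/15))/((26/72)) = -87765309/352589055532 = -0.00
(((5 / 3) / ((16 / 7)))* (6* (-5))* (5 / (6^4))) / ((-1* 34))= 875 / 352512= 0.00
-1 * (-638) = 638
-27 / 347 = -0.08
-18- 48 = -66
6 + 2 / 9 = 56 / 9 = 6.22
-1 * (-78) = 78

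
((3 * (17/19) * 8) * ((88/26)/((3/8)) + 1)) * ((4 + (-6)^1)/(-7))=106352/1729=61.51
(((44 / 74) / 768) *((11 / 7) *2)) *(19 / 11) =0.00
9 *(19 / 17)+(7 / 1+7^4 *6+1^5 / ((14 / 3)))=3432739 / 238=14423.27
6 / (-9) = -0.67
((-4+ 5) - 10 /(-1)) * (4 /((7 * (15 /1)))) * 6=88 /35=2.51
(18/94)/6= 3/94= 0.03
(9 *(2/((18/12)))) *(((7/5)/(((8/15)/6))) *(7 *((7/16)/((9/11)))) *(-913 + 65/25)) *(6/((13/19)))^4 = -3808608413.24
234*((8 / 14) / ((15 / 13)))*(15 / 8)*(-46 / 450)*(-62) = 240994 / 175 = 1377.11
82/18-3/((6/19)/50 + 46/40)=38777/19773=1.96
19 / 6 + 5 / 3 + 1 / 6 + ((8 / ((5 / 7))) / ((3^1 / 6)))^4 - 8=157350061 / 625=251760.10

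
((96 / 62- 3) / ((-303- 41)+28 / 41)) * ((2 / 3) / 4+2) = 2665 / 290904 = 0.01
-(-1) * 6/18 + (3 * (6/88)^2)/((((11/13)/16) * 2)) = 3715/7986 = 0.47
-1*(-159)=159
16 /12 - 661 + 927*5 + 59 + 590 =4624.33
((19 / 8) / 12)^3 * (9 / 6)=0.01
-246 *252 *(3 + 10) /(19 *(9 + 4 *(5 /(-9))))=-6258.04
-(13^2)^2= -28561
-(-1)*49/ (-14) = -7/ 2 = -3.50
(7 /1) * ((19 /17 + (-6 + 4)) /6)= -35 /34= -1.03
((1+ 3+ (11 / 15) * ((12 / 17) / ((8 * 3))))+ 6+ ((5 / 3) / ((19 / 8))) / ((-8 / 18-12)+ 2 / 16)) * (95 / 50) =85646083 / 4523700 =18.93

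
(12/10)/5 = 6/25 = 0.24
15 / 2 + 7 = 29 / 2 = 14.50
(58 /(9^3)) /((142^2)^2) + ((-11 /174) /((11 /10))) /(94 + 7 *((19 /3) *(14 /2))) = -741003597827 /5213263889195784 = -0.00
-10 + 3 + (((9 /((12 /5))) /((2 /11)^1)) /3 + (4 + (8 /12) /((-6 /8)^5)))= 6215 /5832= 1.07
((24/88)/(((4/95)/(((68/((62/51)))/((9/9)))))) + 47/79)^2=382302563448481/2902838884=131699.55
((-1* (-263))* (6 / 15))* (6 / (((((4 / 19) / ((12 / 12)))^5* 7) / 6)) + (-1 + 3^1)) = 1172373785 / 896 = 1308452.89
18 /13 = 1.38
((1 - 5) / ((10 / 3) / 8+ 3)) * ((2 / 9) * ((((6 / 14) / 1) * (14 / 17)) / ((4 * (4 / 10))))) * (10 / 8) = -50 / 697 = -0.07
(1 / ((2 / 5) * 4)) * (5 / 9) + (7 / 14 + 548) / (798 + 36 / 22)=27263 / 26388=1.03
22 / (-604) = -0.04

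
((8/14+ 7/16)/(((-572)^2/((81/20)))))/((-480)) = -0.00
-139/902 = -0.15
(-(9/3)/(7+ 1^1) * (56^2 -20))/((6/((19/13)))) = -14801/52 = -284.63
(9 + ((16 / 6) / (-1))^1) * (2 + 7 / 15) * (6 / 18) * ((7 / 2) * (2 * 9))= 328.07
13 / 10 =1.30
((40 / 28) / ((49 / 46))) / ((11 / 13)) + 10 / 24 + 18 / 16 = 283121 / 90552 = 3.13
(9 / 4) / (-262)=-9 / 1048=-0.01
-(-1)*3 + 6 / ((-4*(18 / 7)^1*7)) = 35 / 12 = 2.92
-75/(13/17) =-1275/13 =-98.08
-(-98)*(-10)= -980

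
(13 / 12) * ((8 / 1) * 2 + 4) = 65 / 3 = 21.67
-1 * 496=-496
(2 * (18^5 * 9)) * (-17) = -578207808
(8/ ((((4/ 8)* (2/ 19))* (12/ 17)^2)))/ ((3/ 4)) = 10982/ 27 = 406.74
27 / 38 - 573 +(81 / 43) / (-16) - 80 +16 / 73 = -622354339 / 954256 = -652.19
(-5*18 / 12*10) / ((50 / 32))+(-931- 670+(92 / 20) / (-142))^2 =2563256.73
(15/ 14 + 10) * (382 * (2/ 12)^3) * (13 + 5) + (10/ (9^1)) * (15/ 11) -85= 248515/ 924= 268.96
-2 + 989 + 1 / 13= 12832 / 13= 987.08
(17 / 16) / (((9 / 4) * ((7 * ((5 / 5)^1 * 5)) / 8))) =34 / 315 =0.11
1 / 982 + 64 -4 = 58921 / 982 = 60.00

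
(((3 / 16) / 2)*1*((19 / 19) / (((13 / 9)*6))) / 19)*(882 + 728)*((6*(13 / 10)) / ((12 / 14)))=10143 / 1216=8.34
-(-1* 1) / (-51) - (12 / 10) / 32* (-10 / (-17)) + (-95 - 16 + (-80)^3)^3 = -3223320981082167145 / 24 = -134305040878423631.04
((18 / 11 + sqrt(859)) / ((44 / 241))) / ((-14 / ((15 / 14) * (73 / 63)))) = -87965 * sqrt(859) / 181104 - 263895 / 332024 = -15.03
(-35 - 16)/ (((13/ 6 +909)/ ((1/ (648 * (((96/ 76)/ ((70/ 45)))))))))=-323/ 3036528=-0.00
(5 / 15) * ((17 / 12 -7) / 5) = -0.37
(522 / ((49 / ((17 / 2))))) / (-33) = -1479 / 539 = -2.74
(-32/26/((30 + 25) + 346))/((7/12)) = -192/36491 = -0.01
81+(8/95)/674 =2593219/32015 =81.00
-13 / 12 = -1.08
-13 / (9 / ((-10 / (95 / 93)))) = 806 / 57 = 14.14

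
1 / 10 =0.10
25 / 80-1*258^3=-274776187 / 16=-17173511.69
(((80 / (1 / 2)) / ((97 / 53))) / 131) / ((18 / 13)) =55120 / 114363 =0.48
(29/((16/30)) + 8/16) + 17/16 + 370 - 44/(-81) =552719/1296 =426.48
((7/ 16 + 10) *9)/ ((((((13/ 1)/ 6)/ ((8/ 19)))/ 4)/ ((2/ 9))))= 4008/ 247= 16.23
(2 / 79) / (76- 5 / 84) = 168 / 503941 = 0.00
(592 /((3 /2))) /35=1184 /105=11.28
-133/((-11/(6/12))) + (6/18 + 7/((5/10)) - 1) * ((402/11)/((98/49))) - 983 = -16133/22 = -733.32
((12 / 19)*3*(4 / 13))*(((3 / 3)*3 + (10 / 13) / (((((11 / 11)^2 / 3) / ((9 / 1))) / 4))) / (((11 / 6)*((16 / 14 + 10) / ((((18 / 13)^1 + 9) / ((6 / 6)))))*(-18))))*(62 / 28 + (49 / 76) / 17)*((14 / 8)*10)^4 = -4617487629365625 / 15424539416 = -299359.84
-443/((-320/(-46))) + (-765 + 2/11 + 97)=-731.50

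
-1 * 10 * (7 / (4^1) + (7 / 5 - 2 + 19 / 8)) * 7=-246.75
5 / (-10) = -1 / 2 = -0.50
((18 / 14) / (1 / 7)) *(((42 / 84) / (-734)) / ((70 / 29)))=-261 / 102760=-0.00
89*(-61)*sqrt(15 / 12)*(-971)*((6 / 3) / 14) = 5271559*sqrt(5) / 14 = 841968.88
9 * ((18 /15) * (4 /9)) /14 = 12 /35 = 0.34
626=626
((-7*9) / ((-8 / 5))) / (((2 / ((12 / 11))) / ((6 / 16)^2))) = 8505 / 2816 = 3.02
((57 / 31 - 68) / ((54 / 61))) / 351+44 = 43.79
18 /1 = 18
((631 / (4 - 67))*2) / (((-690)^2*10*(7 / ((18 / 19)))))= -631 / 1108122750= -0.00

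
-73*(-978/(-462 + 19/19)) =-71394/461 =-154.87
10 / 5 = 2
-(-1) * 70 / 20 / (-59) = -7 / 118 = -0.06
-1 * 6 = -6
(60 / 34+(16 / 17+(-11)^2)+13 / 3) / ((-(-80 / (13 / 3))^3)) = 1434641 / 70502400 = 0.02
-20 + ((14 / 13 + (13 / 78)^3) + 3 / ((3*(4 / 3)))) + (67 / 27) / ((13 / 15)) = -42977 / 2808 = -15.31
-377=-377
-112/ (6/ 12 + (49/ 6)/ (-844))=-228.42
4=4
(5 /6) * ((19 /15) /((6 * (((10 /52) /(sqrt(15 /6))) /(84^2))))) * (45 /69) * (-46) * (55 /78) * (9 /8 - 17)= 6503035 * sqrt(10) /6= 3427400.38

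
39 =39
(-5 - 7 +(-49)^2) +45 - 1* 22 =2412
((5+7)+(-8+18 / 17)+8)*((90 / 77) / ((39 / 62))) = 412920 / 17017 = 24.27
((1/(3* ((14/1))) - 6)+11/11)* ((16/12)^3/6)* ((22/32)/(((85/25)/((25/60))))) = -57475/347004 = -0.17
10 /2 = 5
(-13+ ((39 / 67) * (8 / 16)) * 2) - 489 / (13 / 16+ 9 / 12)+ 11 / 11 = -543333 / 1675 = -324.38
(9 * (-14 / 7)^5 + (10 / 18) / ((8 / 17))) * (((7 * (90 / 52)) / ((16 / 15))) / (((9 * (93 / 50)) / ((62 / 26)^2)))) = -2800791875 / 2530944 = -1106.62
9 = 9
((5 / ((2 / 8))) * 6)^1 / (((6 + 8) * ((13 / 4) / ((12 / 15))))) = 192 / 91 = 2.11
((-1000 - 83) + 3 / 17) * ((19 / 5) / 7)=-587.82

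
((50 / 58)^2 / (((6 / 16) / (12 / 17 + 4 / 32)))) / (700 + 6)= 70625 / 30281046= 0.00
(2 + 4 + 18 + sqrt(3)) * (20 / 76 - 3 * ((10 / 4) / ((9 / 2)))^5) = 39040 * sqrt(3) / 373977 + 312320 / 124659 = 2.69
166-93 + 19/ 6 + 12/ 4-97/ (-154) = 18433/ 231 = 79.80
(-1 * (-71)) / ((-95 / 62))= -4402 / 95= -46.34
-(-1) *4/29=4/29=0.14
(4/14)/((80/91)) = 13/40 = 0.32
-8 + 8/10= -36/5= -7.20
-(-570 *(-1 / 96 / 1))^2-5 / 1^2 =-10305 / 256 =-40.25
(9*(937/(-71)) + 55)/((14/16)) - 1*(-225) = 75601/497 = 152.11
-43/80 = -0.54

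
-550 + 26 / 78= -1649 / 3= -549.67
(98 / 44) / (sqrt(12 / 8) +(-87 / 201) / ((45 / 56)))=239921640 / 241955153 +445421025*sqrt(6) / 483910306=3.25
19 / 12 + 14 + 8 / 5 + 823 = 50411 / 60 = 840.18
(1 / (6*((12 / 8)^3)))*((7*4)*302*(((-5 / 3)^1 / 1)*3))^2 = 88276464.20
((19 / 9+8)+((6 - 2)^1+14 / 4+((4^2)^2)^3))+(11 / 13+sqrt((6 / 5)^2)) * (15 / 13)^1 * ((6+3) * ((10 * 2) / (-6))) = 51036129185 / 3042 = 16777162.78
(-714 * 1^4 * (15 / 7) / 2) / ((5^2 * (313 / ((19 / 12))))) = -969 / 6260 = -0.15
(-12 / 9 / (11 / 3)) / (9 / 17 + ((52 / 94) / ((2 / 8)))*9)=-3196 / 179685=-0.02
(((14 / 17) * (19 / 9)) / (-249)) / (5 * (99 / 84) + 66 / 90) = -37240 / 35341317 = -0.00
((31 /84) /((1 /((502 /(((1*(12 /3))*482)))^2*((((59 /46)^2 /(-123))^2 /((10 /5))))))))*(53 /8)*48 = 1254275828573123 /1762599525016845312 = 0.00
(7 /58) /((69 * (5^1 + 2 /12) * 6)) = 7 /124062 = 0.00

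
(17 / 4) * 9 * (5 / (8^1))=765 / 32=23.91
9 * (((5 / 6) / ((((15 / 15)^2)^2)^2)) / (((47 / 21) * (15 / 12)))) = 126 / 47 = 2.68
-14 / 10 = -7 / 5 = -1.40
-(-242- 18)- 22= 238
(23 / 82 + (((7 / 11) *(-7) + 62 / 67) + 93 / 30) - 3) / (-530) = 475719 / 80075050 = 0.01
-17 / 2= -8.50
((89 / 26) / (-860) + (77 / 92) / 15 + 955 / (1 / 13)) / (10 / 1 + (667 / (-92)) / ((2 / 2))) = 348262519 / 77142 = 4514.56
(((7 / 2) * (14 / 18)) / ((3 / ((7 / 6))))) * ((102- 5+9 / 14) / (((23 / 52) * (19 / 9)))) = 870779 / 7866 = 110.70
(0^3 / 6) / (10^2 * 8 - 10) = 0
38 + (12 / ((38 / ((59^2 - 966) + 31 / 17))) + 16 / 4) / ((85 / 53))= 14717714 / 27455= 536.07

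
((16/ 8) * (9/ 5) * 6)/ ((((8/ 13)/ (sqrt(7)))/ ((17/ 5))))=5967 * sqrt(7)/ 50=315.74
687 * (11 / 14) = 539.79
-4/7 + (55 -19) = 248/7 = 35.43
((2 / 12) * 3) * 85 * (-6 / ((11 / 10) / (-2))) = 5100 / 11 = 463.64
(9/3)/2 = 3/2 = 1.50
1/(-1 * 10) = -1/10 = -0.10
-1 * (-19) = 19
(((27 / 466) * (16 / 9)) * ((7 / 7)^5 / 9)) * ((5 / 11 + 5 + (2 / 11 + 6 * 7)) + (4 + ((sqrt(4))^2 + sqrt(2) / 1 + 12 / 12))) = 8 * sqrt(2) / 699 + 4984 / 7689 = 0.66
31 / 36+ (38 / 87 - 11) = -10129 / 1044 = -9.70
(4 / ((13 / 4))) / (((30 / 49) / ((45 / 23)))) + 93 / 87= 43373 / 8671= 5.00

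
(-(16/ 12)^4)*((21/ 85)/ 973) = -256/ 319005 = -0.00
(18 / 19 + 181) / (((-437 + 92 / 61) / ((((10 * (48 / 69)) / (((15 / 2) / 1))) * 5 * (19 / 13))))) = -13496128 / 4765761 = -2.83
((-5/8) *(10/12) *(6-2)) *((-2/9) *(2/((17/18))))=50/51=0.98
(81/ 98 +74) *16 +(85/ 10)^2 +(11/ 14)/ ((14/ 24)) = 35583/ 28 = 1270.82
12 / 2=6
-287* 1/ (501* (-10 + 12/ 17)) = 4879/ 79158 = 0.06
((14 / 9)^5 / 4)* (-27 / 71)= -134456 / 155277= -0.87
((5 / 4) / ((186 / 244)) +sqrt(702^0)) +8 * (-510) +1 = -758203 / 186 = -4076.36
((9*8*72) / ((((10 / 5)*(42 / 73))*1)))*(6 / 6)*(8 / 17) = 252288 / 119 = 2120.07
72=72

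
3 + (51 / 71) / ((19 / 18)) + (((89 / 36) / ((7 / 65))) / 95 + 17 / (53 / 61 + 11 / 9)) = 41994590 / 3484467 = 12.05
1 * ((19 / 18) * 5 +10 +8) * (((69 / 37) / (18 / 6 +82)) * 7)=67459 / 18870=3.57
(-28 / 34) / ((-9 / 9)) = 14 / 17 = 0.82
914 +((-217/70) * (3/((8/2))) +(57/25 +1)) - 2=912.96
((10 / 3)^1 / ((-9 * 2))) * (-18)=10 / 3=3.33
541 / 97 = 5.58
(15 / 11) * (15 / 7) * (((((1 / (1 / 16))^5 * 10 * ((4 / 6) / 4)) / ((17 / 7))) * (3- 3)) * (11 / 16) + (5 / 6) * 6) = 1125 / 77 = 14.61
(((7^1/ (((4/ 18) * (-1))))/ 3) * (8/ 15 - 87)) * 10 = 9079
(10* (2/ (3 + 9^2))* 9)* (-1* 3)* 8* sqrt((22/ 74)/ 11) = -360* sqrt(37)/ 259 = -8.45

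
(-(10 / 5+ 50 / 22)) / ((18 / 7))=-1.66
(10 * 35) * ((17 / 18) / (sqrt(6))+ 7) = 2975 * sqrt(6) / 54+ 2450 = 2584.95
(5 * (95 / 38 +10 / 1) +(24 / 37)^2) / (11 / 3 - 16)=-516831 / 101306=-5.10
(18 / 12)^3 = 27 / 8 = 3.38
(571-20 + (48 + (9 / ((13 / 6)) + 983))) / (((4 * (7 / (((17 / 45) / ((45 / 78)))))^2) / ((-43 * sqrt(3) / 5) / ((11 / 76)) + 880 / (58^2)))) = 681730192 / 751034025-50633960624 * sqrt(3) / 245581875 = -356.21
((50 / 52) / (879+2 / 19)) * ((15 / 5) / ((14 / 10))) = 7125 / 3039946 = 0.00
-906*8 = -7248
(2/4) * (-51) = -51/2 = -25.50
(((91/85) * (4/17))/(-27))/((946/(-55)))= 182/335529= 0.00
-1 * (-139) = 139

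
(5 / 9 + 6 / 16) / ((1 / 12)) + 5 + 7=139 / 6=23.17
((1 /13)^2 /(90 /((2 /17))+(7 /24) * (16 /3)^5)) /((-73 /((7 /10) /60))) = -1701 /3639881338600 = -0.00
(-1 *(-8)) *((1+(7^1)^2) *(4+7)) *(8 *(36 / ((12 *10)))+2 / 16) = 11110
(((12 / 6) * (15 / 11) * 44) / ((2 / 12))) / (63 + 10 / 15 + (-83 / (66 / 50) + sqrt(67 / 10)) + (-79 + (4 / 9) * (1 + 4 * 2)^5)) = 205160709600 / 7455821605447 - 784080 * sqrt(670) / 7455821605447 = 0.03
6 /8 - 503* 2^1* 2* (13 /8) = -13075 /4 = -3268.75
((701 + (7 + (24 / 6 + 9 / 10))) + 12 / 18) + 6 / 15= 21419 / 30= 713.97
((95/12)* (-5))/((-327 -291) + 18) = 19/288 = 0.07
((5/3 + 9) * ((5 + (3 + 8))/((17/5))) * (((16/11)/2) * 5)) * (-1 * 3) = -547.59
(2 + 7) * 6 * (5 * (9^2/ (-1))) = -21870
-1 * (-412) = 412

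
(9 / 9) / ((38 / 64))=32 / 19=1.68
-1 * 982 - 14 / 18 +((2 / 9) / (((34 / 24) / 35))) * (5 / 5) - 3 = -149984 / 153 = -980.29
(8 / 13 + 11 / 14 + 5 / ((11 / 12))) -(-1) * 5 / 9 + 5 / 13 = 10805 / 1386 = 7.80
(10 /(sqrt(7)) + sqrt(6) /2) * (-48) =-480 * sqrt(7) /7 - 24 * sqrt(6) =-240.21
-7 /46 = -0.15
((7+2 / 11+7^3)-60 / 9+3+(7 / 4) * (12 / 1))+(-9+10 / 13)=154133 / 429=359.28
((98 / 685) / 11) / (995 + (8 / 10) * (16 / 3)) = 294 / 22588423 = 0.00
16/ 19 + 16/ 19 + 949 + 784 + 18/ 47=1549415/ 893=1735.07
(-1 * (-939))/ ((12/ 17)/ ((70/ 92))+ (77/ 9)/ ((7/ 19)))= 5028345/ 129323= 38.88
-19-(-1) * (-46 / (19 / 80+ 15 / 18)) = -15923 / 257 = -61.96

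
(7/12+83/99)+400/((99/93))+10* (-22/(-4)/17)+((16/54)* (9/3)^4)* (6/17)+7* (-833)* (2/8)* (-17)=42362179/1683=25170.64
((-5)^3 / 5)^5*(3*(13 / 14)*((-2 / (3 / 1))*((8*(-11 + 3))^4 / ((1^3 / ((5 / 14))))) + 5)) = 10649586669921875 / 98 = 108669251733896.68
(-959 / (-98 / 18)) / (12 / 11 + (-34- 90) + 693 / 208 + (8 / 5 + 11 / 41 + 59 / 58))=-1863495920 / 1234536247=-1.51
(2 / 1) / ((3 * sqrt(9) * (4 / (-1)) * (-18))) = 1 / 324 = 0.00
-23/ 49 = -0.47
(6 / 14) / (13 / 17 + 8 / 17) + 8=8.35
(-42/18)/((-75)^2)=-7/16875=-0.00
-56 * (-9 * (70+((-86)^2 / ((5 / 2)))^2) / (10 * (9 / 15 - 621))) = -711010.49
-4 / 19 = -0.21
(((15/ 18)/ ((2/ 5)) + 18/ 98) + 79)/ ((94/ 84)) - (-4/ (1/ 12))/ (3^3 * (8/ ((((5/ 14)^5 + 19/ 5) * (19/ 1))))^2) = 296187944527118143/ 1359496878387200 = 217.87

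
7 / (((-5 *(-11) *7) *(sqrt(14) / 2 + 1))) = -2 / 275 + sqrt(14) / 275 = 0.01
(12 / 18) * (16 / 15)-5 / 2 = -161 / 90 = -1.79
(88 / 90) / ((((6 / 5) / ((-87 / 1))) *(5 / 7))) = -99.24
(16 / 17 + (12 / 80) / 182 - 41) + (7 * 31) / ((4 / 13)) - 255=25382681 / 61880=410.19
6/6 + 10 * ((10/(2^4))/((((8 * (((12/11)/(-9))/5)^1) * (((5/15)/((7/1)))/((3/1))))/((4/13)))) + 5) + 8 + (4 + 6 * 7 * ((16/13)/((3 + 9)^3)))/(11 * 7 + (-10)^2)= -374867195/662688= -565.68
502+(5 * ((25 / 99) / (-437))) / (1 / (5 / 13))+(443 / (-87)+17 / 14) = 113742052499 / 228342114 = 498.12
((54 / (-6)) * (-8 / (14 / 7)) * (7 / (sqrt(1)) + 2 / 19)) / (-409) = -4860 / 7771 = -0.63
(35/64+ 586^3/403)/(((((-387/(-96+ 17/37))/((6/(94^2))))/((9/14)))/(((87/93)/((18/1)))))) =62869704485135/22480325563904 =2.80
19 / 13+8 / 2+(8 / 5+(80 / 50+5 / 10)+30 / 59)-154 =-1107011 / 7670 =-144.33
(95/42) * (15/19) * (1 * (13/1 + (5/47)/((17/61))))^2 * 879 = 1256078518200/4468807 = 281076.92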